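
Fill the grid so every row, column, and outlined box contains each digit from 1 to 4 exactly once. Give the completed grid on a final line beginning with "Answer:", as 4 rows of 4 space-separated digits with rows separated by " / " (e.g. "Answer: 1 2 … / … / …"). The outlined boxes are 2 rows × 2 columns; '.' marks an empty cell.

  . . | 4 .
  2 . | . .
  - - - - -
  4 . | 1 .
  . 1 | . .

Step 1. [r2c3∈{3}] r2c3 is down to just 3 ⇒ r2c3=3.
Step 2. [r4c1∈{3}] nothing but 3 survives at r4c1, so r4c1=3.
Step 3. [r1c4∈{1,2}] 2 has one home in row 1: r1c4 ⇒ r1c4=2.
Step 4. [r3c4∈{3}] only 3 remains possible at r3c4, so r3c4=3.
Step 5. [r1c1∈{1}] r1c1 is down to just 1, so r1c1=1.
Step 6. [r2c2∈{4}] nothing but 4 survives at r2c2 ⇒ r2c2=4.
Step 7. [r1c2∈{3}] only 3 remains possible at r1c2. So r1c2=3.
Step 8. [r3c2∈{2}] r3c2 has the single candidate 2. So r3c2=2.
Step 9. [r2c4∈{1}] r2c4's peers cover all but 1. So r2c4=1.
Step 10. [r4c3∈{2}] r4c3's peers cover all but 2, so r4c3=2.
Step 11. [r4c4∈{4}] r4c4 has the single candidate 4. So r4c4=4.

Answer: 1 3 4 2 / 2 4 3 1 / 4 2 1 3 / 3 1 2 4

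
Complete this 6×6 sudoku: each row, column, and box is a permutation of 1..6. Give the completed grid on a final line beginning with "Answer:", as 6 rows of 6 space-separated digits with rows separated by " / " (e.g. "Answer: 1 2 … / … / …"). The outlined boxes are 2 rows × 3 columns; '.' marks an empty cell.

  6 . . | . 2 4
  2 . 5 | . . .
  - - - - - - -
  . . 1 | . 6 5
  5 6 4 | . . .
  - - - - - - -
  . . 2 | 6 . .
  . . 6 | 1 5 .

Step 1. [r2c4∈{3}] r2c4 has the single candidate 3 ⇒ r2c4=3.
Step 2. [r5c6∈{3}] only 3 remains possible at r5c6 ⇒ r5c6=3.
Step 3. [r2c2∈{1,4}] r2c2 is the only open cell in row 2 admitting 4 ⇒ r2c2=4.
Step 4. [r6c2∈{3}] r6c2 has the single candidate 3 ⇒ r6c2=3.
Step 5. [r4c4∈{2}] r4c4 has the single candidate 2. So r4c4=2.
Step 6. [r2c5∈{1}] r2c5 has the single candidate 1. So r2c5=1.
Step 7. [r5c1∈{1,4}] col 1 places 1 nowhere but r5c1, so r5c1=1.
Step 8. [r4c5∈{3}] r4c5 has the single candidate 3. So r4c5=3.
Step 9. [r3c4∈{4}] r3c4 is down to just 4 ⇒ r3c4=4.
Step 10. [r1c4∈{5}] r1c4 is down to just 5. So r1c4=5.
Step 11. [r5c5∈{4}] r5c5's peers cover all but 4 ⇒ r5c5=4.
Step 12. [r4c6∈{1}] r4c6 is down to just 1, so r4c6=1.
Step 13. [r3c1∈{3}] r3c1 has the single candidate 3. So r3c1=3.
Step 14. [r1c2∈{1}] only 1 remains possible at r1c2, so r1c2=1.
Step 15. [r2c6∈{6}] only 6 remains possible at r2c6 ⇒ r2c6=6.
Step 16. [r6c6∈{2}] r6c6 has the single candidate 2 ⇒ r6c6=2.
Step 17. [r6c1∈{4}] r6c1's peers cover all but 4 ⇒ r6c1=4.
Step 18. [r1c3∈{3}] only 3 remains possible at r1c3, so r1c3=3.
Step 19. [r5c2∈{5}] r5c2 has the single candidate 5 ⇒ r5c2=5.
Step 20. [r3c2∈{2}] only 2 remains possible at r3c2. So r3c2=2.

Answer: 6 1 3 5 2 4 / 2 4 5 3 1 6 / 3 2 1 4 6 5 / 5 6 4 2 3 1 / 1 5 2 6 4 3 / 4 3 6 1 5 2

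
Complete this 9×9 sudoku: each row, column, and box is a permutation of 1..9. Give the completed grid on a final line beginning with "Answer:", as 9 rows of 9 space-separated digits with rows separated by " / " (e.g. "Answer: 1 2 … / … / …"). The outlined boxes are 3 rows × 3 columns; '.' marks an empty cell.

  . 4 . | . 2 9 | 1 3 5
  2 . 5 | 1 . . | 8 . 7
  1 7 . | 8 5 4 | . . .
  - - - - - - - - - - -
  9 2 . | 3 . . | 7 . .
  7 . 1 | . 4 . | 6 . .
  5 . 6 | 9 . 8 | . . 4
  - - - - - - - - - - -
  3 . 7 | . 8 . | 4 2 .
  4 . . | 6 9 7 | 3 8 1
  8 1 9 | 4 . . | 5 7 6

Step 1. [r3c7∈{2,9}] r3c7 is the only open cell in col 7 admitting 9 ⇒ r3c7=9.
Step 2. [r5c9∈{2,3,8,9}] in col 9, 3 fits only at r5c9. So r5c9=3.
Step 3. [r7c4∈{5}] r7c4's peers cover all but 5. So r7c4=5.
Step 4. [r9c5∈{3}] r9c5 is down to just 3. So r9c5=3.
Step 5. [r2c5∈{6}] only 6 remains possible at r2c5. So r2c5=6.
Step 6. [r4c5∈{1}] r4c5 is down to just 1, so r4c5=1.
Step 7. [r4c8∈{5}] r4c8's peers cover all but 5 ⇒ r4c8=5.
Step 8. [r2c2∈{3,9}] in row 2, 9 fits only at r2c2 ⇒ r2c2=9.
Step 9. [r5c4∈{2}] r5c4 has the single candidate 2. So r5c4=2.
Step 10. [r5c2∈{8}] r5c2 has the single candidate 8 ⇒ r5c2=8.
Step 11. [r8c2∈{5}] only 5 remains possible at r8c2 ⇒ r8c2=5.
Step 12. [r3c3∈{3}] r3c3 has the single candidate 3 ⇒ r3c3=3.
Step 13. [r1c4∈{7}] r1c4 has the single candidate 7, so r1c4=7.
Step 14. [r6c2∈{3}] r6c2's peers cover all but 3, so r6c2=3.
Step 15. [r6c8∈{1}] only 1 remains possible at r6c8 ⇒ r6c8=1.
Step 16. [r4c6∈{6}] r4c6's peers cover all but 6 ⇒ r4c6=6.
Step 17. [r4c9∈{8}] r4c9's peers cover all but 8. So r4c9=8.
Step 18. [r7c6∈{1}] only 1 remains possible at r7c6. So r7c6=1.
Step 19. [r5c8∈{9}] r5c8's peers cover all but 9, so r5c8=9.
Step 20. [r8c3∈{2}] r8c3's peers cover all but 2, so r8c3=2.
Step 21. [r1c3∈{8}] nothing but 8 survives at r1c3, so r1c3=8.
Step 22. [r9c6∈{2}] only 2 remains possible at r9c6. So r9c6=2.
Step 23. [r3c8∈{6}] nothing but 6 survives at r3c8. So r3c8=6.
Step 24. [r4c3∈{4}] nothing but 4 survives at r4c3, so r4c3=4.
Step 25. [r1c1∈{6}] r1c1 has the single candidate 6. So r1c1=6.
Step 26. [r5c6∈{5}] r5c6's peers cover all but 5. So r5c6=5.
Step 27. [r2c8∈{4}] only 4 remains possible at r2c8 ⇒ r2c8=4.
Step 28. [r3c9∈{2}] r3c9 has the single candidate 2, so r3c9=2.
Step 29. [r7c2∈{6}] only 6 remains possible at r7c2. So r7c2=6.
Step 30. [r7c9∈{9}] only 9 remains possible at r7c9 ⇒ r7c9=9.
Step 31. [r6c5∈{7}] r6c5's peers cover all but 7 ⇒ r6c5=7.
Step 32. [r6c7∈{2}] nothing but 2 survives at r6c7. So r6c7=2.
Step 33. [r2c6∈{3}] nothing but 3 survives at r2c6 ⇒ r2c6=3.

Answer: 6 4 8 7 2 9 1 3 5 / 2 9 5 1 6 3 8 4 7 / 1 7 3 8 5 4 9 6 2 / 9 2 4 3 1 6 7 5 8 / 7 8 1 2 4 5 6 9 3 / 5 3 6 9 7 8 2 1 4 / 3 6 7 5 8 1 4 2 9 / 4 5 2 6 9 7 3 8 1 / 8 1 9 4 3 2 5 7 6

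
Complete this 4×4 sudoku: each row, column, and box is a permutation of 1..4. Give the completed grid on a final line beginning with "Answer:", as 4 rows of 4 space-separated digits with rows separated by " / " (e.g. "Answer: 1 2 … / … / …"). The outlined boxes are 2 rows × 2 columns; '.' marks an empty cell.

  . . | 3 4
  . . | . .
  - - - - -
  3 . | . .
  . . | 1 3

Step 1. [r3c2∈{1,2,4}] r3c2 is the only open cell in row 3 admitting 1, so r3c2=1.
Step 2. [r2c3∈{2}] only 2 remains possible at r2c3 ⇒ r2c3=2.
Step 3. [r1c2∈{2}] only 2 remains possible at r1c2. So r1c2=2.
Step 4. [r4c2∈{4}] r4c2 has the single candidate 4. So r4c2=4.
Step 5. [r1c1∈{1}] r1c1 is down to just 1 ⇒ r1c1=1.
Step 6. [r3c4∈{2}] r3c4 is down to just 2. So r3c4=2.
Step 7. [r2c4∈{1}] r2c4 is down to just 1 ⇒ r2c4=1.
Step 8. [r3c3∈{4}] r3c3 is down to just 4, so r3c3=4.
Step 9. [r2c1∈{4}] r2c1 is down to just 4. So r2c1=4.
Step 10. [r4c1∈{2}] r4c1 is down to just 2. So r4c1=2.
Step 11. [r2c2∈{3}] r2c2's peers cover all but 3, so r2c2=3.

Answer: 1 2 3 4 / 4 3 2 1 / 3 1 4 2 / 2 4 1 3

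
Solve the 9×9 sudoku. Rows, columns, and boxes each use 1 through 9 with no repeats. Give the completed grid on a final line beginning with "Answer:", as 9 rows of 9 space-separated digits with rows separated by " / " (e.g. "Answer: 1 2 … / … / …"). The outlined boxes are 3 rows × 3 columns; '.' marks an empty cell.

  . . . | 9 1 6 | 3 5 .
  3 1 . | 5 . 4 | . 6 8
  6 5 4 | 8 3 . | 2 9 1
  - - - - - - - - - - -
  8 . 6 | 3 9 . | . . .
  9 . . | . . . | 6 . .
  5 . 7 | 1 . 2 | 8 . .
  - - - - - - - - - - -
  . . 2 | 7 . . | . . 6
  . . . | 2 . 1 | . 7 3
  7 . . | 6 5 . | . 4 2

Step 1. [r4c7∈{1,4,5,7}] r4c7 is the only open cell in col 7 admitting 4, so r4c7=4.
Step 2. [r8c1∈{4}] nothing but 4 survives at r8c1 ⇒ r8c1=4.
Step 3. [r8c5∈{8}] nothing but 8 survives at r8c5 ⇒ r8c5=8.
Step 4. [r4c2∈{2}] r4c2's peers cover all but 2, so r4c2=2.
Step 5. [r5c4∈{4}] r5c4 has the single candidate 4, so r5c4=4.
Step 6. [r5c2∈{3}] only 3 remains possible at r5c2. So r5c2=3.
Step 7. [r5c5∈{7}] r5c5's peers cover all but 7. So r5c5=7.
Step 8. [r9c3∈{1,3,8,9}] r9c3 is the only open cell in col 3 admitting 3 ⇒ r9c3=3.
Step 9. [r9c2∈{8,9}] across row 9, 8 lands solely at r9c2 ⇒ r9c2=8.
Step 10. [r7c2∈{9}] only 9 remains possible at r7c2 ⇒ r7c2=9.
Step 11. [r9c7∈{1,9}] 1 has one home in row 9: r9c7. So r9c7=1.
Step 12. [r4c6∈{5}] nothing but 5 survives at r4c6 ⇒ r4c6=5.
Step 13. [r2c7∈{7}] r2c7's peers cover all but 7, so r2c7=7.
Step 14. [r4c8∈{1}] r4c8 has the single candidate 1 ⇒ r4c8=1.
Step 15. [r7c7∈{5}] only 5 remains possible at r7c7. So r7c7=5.
Step 16. [r1c3∈{8}] r1c3's peers cover all but 8 ⇒ r1c3=8.
Step 17. [r5c3∈{1}] nothing but 1 survives at r5c3. So r5c3=1.
Step 18. [r5c9∈{5}] r5c9's peers cover all but 5. So r5c9=5.
Step 19. [r5c8∈{2}] r5c8's peers cover all but 2. So r5c8=2.
Step 20. [r1c1∈{2}] r1c1's peers cover all but 2. So r1c1=2.
Step 21. [r6c8∈{3}] r6c8's peers cover all but 3, so r6c8=3.
Step 22. [r8c2∈{6}] only 6 remains possible at r8c2, so r8c2=6.
Step 23. [r7c6∈{3}] r7c6's peers cover all but 3. So r7c6=3.
Step 24. [r2c3∈{9}] only 9 remains possible at r2c3. So r2c3=9.
Step 25. [r6c5∈{6}] r6c5 has the single candidate 6, so r6c5=6.
Step 26. [r4c9∈{7}] nothing but 7 survives at r4c9. So r4c9=7.
Step 27. [r1c9∈{4}] r1c9 is down to just 4. So r1c9=4.
Step 28. [r3c6∈{7}] r3c6 is down to just 7 ⇒ r3c6=7.
Step 29. [r8c3∈{5}] nothing but 5 survives at r8c3, so r8c3=5.
Step 30. [r6c2∈{4}] nothing but 4 survives at r6c2. So r6c2=4.
Step 31. [r9c6∈{9}] nothing but 9 survives at r9c6, so r9c6=9.
Step 32. [r8c7∈{9}] nothing but 9 survives at r8c7. So r8c7=9.
Step 33. [r7c5∈{4}] only 4 remains possible at r7c5. So r7c5=4.
Step 34. [r7c8∈{8}] r7c8's peers cover all but 8. So r7c8=8.
Step 35. [r7c1∈{1}] r7c1's peers cover all but 1, so r7c1=1.
Step 36. [r5c6∈{8}] nothing but 8 survives at r5c6 ⇒ r5c6=8.
Step 37. [r1c2∈{7}] nothing but 7 survives at r1c2, so r1c2=7.
Step 38. [r6c9∈{9}] r6c9 is down to just 9. So r6c9=9.
Step 39. [r2c5∈{2}] only 2 remains possible at r2c5 ⇒ r2c5=2.

Answer: 2 7 8 9 1 6 3 5 4 / 3 1 9 5 2 4 7 6 8 / 6 5 4 8 3 7 2 9 1 / 8 2 6 3 9 5 4 1 7 / 9 3 1 4 7 8 6 2 5 / 5 4 7 1 6 2 8 3 9 / 1 9 2 7 4 3 5 8 6 / 4 6 5 2 8 1 9 7 3 / 7 8 3 6 5 9 1 4 2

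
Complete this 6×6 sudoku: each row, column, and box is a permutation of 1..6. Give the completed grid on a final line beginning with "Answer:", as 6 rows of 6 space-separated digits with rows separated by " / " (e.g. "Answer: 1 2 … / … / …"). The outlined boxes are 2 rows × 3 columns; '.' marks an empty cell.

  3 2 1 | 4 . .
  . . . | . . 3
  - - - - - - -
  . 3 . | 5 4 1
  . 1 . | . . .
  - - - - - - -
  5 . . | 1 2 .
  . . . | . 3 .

Step 1. [r6c4∈{6}] r6c4 is down to just 6. So r6c4=6.
Step 2. [r6c2∈{4}] r6c2 is down to just 4 ⇒ r6c2=4.
Step 3. [r4c5∈{6}] only 6 remains possible at r4c5, so r4c5=6.
Step 4. [r2c2∈{5,6}] r2c2 is the only open cell in col 2 admitting 5 ⇒ r2c2=5.
Step 5. [r6c3∈{2}] r6c3's peers cover all but 2 ⇒ r6c3=2.
Step 6. [r3c3∈{6}] r3c3's peers cover all but 6. So r3c3=6.
Step 7. [r4c6∈{2}] r4c6 is down to just 2 ⇒ r4c6=2.
Step 8. [r4c1∈{4}] r4c1 has the single candidate 4, so r4c1=4.
Step 9. [r1c5∈{5}] r1c5 is down to just 5 ⇒ r1c5=5.
Step 10. [r6c6∈{5}] nothing but 5 survives at r6c6. So r6c6=5.
Step 11. [r5c3∈{3}] nothing but 3 survives at r5c3 ⇒ r5c3=3.
Step 12. [r2c4∈{2}] only 2 remains possible at r2c4 ⇒ r2c4=2.
Step 13. [r1c6∈{6}] r1c6's peers cover all but 6. So r1c6=6.
Step 14. [r6c1∈{1}] only 1 remains possible at r6c1. So r6c1=1.
Step 15. [r5c6∈{4}] only 4 remains possible at r5c6. So r5c6=4.
Step 16. [r2c1∈{6}] r2c1's peers cover all but 6, so r2c1=6.
Step 17. [r5c2∈{6}] r5c2 has the single candidate 6, so r5c2=6.
Step 18. [r3c1∈{2}] r3c1 has the single candidate 2. So r3c1=2.
Step 19. [r4c3∈{5}] r4c3 is down to just 5 ⇒ r4c3=5.
Step 20. [r2c5∈{1}] only 1 remains possible at r2c5, so r2c5=1.
Step 21. [r4c4∈{3}] r4c4's peers cover all but 3, so r4c4=3.
Step 22. [r2c3∈{4}] r2c3 is down to just 4, so r2c3=4.

Answer: 3 2 1 4 5 6 / 6 5 4 2 1 3 / 2 3 6 5 4 1 / 4 1 5 3 6 2 / 5 6 3 1 2 4 / 1 4 2 6 3 5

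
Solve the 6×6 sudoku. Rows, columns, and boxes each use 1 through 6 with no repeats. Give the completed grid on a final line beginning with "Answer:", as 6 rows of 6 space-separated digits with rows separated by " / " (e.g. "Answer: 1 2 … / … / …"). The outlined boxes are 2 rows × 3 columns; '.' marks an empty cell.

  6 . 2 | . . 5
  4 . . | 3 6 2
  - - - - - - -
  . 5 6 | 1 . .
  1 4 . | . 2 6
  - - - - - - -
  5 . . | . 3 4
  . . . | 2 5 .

Step 1. [r2c2∈{1}] r2c2 has the single candidate 1 ⇒ r2c2=1.
Step 2. [r6c1∈{3}] r6c1's peers cover all but 3 ⇒ r6c1=3.
Step 3. [r3c5∈{4}] r3c5's peers cover all but 4, so r3c5=4.
Step 4. [r5c4∈{6}] only 6 remains possible at r5c4, so r5c4=6.
Step 5. [r6c6∈{1}] r6c6 has the single candidate 1. So r6c6=1.
Step 6. [r6c2∈{6}] r6c2 is down to just 6. So r6c2=6.
Step 7. [r5c3∈{1}] r5c3 has the single candidate 1, so r5c3=1.
Step 8. [r1c5∈{1}] r1c5's peers cover all but 1, so r1c5=1.
Step 9. [r2c3∈{5}] nothing but 5 survives at r2c3 ⇒ r2c3=5.
Step 10. [r3c1∈{2}] only 2 remains possible at r3c1. So r3c1=2.
Step 11. [r4c4∈{5}] r4c4 has the single candidate 5 ⇒ r4c4=5.
Step 12. [r4c3∈{3}] r4c3 has the single candidate 3 ⇒ r4c3=3.
Step 13. [r1c2∈{3}] only 3 remains possible at r1c2. So r1c2=3.
Step 14. [r1c4∈{4}] nothing but 4 survives at r1c4. So r1c4=4.
Step 15. [r5c2∈{2}] only 2 remains possible at r5c2, so r5c2=2.
Step 16. [r3c6∈{3}] r3c6 is down to just 3, so r3c6=3.
Step 17. [r6c3∈{4}] nothing but 4 survives at r6c3. So r6c3=4.

Answer: 6 3 2 4 1 5 / 4 1 5 3 6 2 / 2 5 6 1 4 3 / 1 4 3 5 2 6 / 5 2 1 6 3 4 / 3 6 4 2 5 1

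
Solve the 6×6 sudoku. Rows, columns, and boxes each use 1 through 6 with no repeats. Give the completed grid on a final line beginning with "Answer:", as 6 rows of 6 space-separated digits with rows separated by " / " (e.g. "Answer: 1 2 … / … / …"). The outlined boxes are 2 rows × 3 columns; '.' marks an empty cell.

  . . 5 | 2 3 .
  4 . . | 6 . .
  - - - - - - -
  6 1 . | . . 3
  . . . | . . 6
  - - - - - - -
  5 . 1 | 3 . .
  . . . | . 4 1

Step 1. [r4c2∈{2,3,4,5}] in col 2, 5 fits only at r4c2, so r4c2=5.
Step 2. [r6c3∈{2,3,6}] col 3 places 6 nowhere but r6c3, so r6c3=6.
Step 3. [r2c5∈{1,5}] r2c5 is the only open cell in row 2 admitting 1. So r2c5=1.
Step 4. [r4c5∈{2}] r4c5's peers cover all but 2. So r4c5=2.
Step 5. [r6c1∈{2,3}] across col 1, 2 lands solely at r6c1. So r6c1=2.
Step 6. [r2c2∈{2,3}] across col 2, 2 lands solely at r2c2, so r2c2=2.
Step 7. [r3c3∈{2,4}] 2 has one home in row 3: r3c3, so r3c3=2.
Step 8. [r4c3∈{3,4}] 4 has one home in col 3: r4c3 ⇒ r4c3=4.
Step 9. [r6c4∈{5}] r6c4's peers cover all but 5. So r6c4=5.
Step 10. [r4c4∈{1}] nothing but 1 survives at r4c4 ⇒ r4c4=1.
Step 11. [r1c6∈{4}] r1c6 is down to just 4, so r1c6=4.
Step 12. [r3c5∈{5}] only 5 remains possible at r3c5. So r3c5=5.
Step 13. [r4c1∈{3}] nothing but 3 survives at r4c1, so r4c1=3.
Step 14. [r1c1∈{1}] r1c1's peers cover all but 1. So r1c1=1.
Step 15. [r5c6∈{2}] r5c6's peers cover all but 2 ⇒ r5c6=2.
Step 16. [r5c2∈{4}] r5c2's peers cover all but 4, so r5c2=4.
Step 17. [r5c5∈{6}] only 6 remains possible at r5c5, so r5c5=6.
Step 18. [r3c4∈{4}] nothing but 4 survives at r3c4, so r3c4=4.
Step 19. [r6c2∈{3}] r6c2 is down to just 3. So r6c2=3.
Step 20. [r2c3∈{3}] r2c3 is down to just 3, so r2c3=3.
Step 21. [r1c2∈{6}] only 6 remains possible at r1c2. So r1c2=6.
Step 22. [r2c6∈{5}] r2c6 is down to just 5. So r2c6=5.

Answer: 1 6 5 2 3 4 / 4 2 3 6 1 5 / 6 1 2 4 5 3 / 3 5 4 1 2 6 / 5 4 1 3 6 2 / 2 3 6 5 4 1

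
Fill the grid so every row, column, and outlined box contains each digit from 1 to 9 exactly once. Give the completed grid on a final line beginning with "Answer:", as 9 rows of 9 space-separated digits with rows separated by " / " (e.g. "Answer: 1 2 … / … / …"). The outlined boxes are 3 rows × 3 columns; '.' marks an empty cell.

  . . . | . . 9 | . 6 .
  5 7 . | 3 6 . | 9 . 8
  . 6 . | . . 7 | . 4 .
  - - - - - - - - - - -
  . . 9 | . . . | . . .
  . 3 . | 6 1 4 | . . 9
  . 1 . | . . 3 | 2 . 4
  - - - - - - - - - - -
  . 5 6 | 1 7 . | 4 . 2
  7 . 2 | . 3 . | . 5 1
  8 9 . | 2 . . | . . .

Step 1. [r9c3∈{1,3,4}] row 9 places 1 nowhere but r9c3, so r9c3=1.
Step 2. [r5c1∈{2}] r5c1 has the single candidate 2. So r5c1=2.
Step 3. [r3c5∈{2,5,8}] across row 3, 2 lands solely at r3c5, so r3c5=2.
Step 4. [r7c6∈{8}] r7c6's peers cover all but 8, so r7c6=8.
Step 5. [r8c7∈{6,8}] across row 8, 8 lands solely at r8c7. So r8c7=8.
Step 6. [r6c5∈{5,8,9}] col 5 places 9 nowhere but r6c5, so r6c5=9.
Step 7. [r9c5∈{4,5}] across row 9, 4 lands solely at r9c5, so r9c5=4.
Step 8. [r1c4∈{4,5,8}] in col 4, 4 fits only at r1c4. So r1c4=4.
Step 9. [r7c1∈{3}] r7c1 is down to just 3 ⇒ r7c1=3.
Step 10. [r4c1∈{4,6}] 4 has one home in col 1: r4c1 ⇒ r4c1=4.
Step 11. [r4c2∈{8}] nothing but 8 survives at r4c2. So r4c2=8.
Step 12. [r4c5∈{5}] r4c5's peers cover all but 5 ⇒ r4c5=5.
Step 13. [r5c7∈{5,7}] box 6 places 5 nowhere but r5c7 ⇒ r5c7=5.
Step 14. [r4c4∈{7}] only 7 remains possible at r4c4, so r4c4=7.
Step 15. [r1c9∈{3,5,7}] in row 1, 5 fits only at r1c9. So r1c9=5.
Step 16. [r3c9∈{3}] r3c9's peers cover all but 3 ⇒ r3c9=3.
Step 17. [r3c7∈{1}] r3c7 has the single candidate 1, so r3c7=1.
Step 18. [r9c9∈{6,7}] across col 9, 7 lands solely at r9c9 ⇒ r9c9=7.
Step 19. [r9c7∈{3,6}] 6 has one home in box 9: r9c7. So r9c7=6.
Step 20. [r5c3∈{7}] r5c3 has the single candidate 7. So r5c3=7.
Step 21. [r1c5∈{8}] nothing but 8 survives at r1c5. So r1c5=8.
Step 22. [r9c8∈{3}] nothing but 3 survives at r9c8, so r9c8=3.
Step 23. [r6c4∈{8}] r6c4's peers cover all but 8. So r6c4=8.
Step 24. [r2c8∈{2}] r2c8's peers cover all but 2. So r2c8=2.
Step 25. [r4c6∈{2}] r4c6 is down to just 2, so r4c6=2.
Step 26. [r4c7∈{3}] r4c7's peers cover all but 3. So r4c7=3.
Step 27. [r3c4∈{5}] r3c4 has the single candidate 5. So r3c4=5.
Step 28. [r3c3∈{8}] r3c3 is down to just 8 ⇒ r3c3=8.
Step 29. [r1c1∈{1}] only 1 remains possible at r1c1 ⇒ r1c1=1.
Step 30. [r5c8∈{8}] r5c8's peers cover all but 8, so r5c8=8.
Step 31. [r8c4∈{9}] r8c4 is down to just 9 ⇒ r8c4=9.
Step 32. [r6c1∈{6}] r6c1's peers cover all but 6. So r6c1=6.
Step 33. [r4c8∈{1}] r4c8's peers cover all but 1. So r4c8=1.
Step 34. [r9c6∈{5}] r9c6 is down to just 5, so r9c6=5.
Step 35. [r6c3∈{5}] nothing but 5 survives at r6c3 ⇒ r6c3=5.
Step 36. [r6c8∈{7}] nothing but 7 survives at r6c8. So r6c8=7.
Step 37. [r1c7∈{7}] r1c7's peers cover all but 7. So r1c7=7.
Step 38. [r2c6∈{1}] r2c6 is down to just 1, so r2c6=1.
Step 39. [r7c8∈{9}] r7c8 has the single candidate 9. So r7c8=9.
Step 40. [r2c3∈{4}] nothing but 4 survives at r2c3 ⇒ r2c3=4.
Step 41. [r4c9∈{6}] r4c9 is down to just 6. So r4c9=6.
Step 42. [r1c3∈{3}] r1c3 is down to just 3. So r1c3=3.
Step 43. [r8c2∈{4}] only 4 remains possible at r8c2 ⇒ r8c2=4.
Step 44. [r8c6∈{6}] nothing but 6 survives at r8c6. So r8c6=6.
Step 45. [r1c2∈{2}] only 2 remains possible at r1c2 ⇒ r1c2=2.
Step 46. [r3c1∈{9}] nothing but 9 survives at r3c1. So r3c1=9.

Answer: 1 2 3 4 8 9 7 6 5 / 5 7 4 3 6 1 9 2 8 / 9 6 8 5 2 7 1 4 3 / 4 8 9 7 5 2 3 1 6 / 2 3 7 6 1 4 5 8 9 / 6 1 5 8 9 3 2 7 4 / 3 5 6 1 7 8 4 9 2 / 7 4 2 9 3 6 8 5 1 / 8 9 1 2 4 5 6 3 7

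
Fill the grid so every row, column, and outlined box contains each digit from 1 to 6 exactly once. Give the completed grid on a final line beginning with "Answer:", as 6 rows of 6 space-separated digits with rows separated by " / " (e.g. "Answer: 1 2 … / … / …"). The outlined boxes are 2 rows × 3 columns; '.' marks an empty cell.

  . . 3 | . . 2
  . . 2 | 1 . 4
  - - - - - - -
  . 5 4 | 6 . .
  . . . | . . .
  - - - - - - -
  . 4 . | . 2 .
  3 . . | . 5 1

Step 1. [r2c2∈{6}] only 6 remains possible at r2c2. So r2c2=6.
Step 2. [r3c6∈{3}] only 3 remains possible at r3c6. So r3c6=3.
Step 3. [r4c4∈{2,4,5}] r4c4 is the only open cell in col 4 admitting 2 ⇒ r4c4=2.
Step 4. [r6c3∈{6}] r6c3 is down to just 6. So r6c3=6.
Step 5. [r4c3∈{1}] nothing but 1 survives at r4c3 ⇒ r4c3=1.
Step 6. [r1c1∈{1,4,5}] in row 1, 4 fits only at r1c1, so r1c1=4.
Step 7. [r5c1∈{1,5}] 1 has one home in row 5: r5c1. So r5c1=1.
Step 8. [r1c2∈{1}] r1c2 has the single candidate 1. So r1c2=1.
Step 9. [r5c6∈{6}] r5c6 is down to just 6, so r5c6=6.
Step 10. [r2c5∈{3}] nothing but 3 survives at r2c5 ⇒ r2c5=3.
Step 11. [r5c4∈{3}] only 3 remains possible at r5c4, so r5c4=3.
Step 12. [r3c1∈{2}] only 2 remains possible at r3c1. So r3c1=2.
Step 13. [r4c1∈{6}] only 6 remains possible at r4c1. So r4c1=6.
Step 14. [r1c4∈{5}] r1c4 has the single candidate 5 ⇒ r1c4=5.
Step 15. [r5c3∈{5}] nothing but 5 survives at r5c3, so r5c3=5.
Step 16. [r3c5∈{1}] r3c5 has the single candidate 1 ⇒ r3c5=1.
Step 17. [r4c2∈{3}] nothing but 3 survives at r4c2 ⇒ r4c2=3.
Step 18. [r6c4∈{4}] nothing but 4 survives at r6c4 ⇒ r6c4=4.
Step 19. [r2c1∈{5}] only 5 remains possible at r2c1 ⇒ r2c1=5.
Step 20. [r6c2∈{2}] r6c2 is down to just 2 ⇒ r6c2=2.
Step 21. [r4c5∈{4}] r4c5 has the single candidate 4. So r4c5=4.
Step 22. [r1c5∈{6}] nothing but 6 survives at r1c5. So r1c5=6.
Step 23. [r4c6∈{5}] only 5 remains possible at r4c6 ⇒ r4c6=5.

Answer: 4 1 3 5 6 2 / 5 6 2 1 3 4 / 2 5 4 6 1 3 / 6 3 1 2 4 5 / 1 4 5 3 2 6 / 3 2 6 4 5 1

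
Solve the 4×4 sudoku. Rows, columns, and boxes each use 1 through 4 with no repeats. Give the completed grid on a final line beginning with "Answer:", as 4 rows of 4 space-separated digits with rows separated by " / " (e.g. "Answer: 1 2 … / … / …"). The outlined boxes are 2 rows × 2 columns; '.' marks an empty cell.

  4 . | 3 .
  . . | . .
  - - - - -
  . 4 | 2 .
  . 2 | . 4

Step 1. [r4c3∈{1}] only 1 remains possible at r4c3. So r4c3=1.
Step 2. [r1c2∈{1}] only 1 remains possible at r1c2, so r1c2=1.
Step 3. [r4c1∈{3}] r4c1 is down to just 3. So r4c1=3.
Step 4. [r2c1∈{2}] r2c1 has the single candidate 2, so r2c1=2.
Step 5. [r3c4∈{3}] nothing but 3 survives at r3c4, so r3c4=3.
Step 6. [r2c4∈{1}] r2c4 has the single candidate 1. So r2c4=1.
Step 7. [r3c1∈{1}] r3c1 has the single candidate 1. So r3c1=1.
Step 8. [r1c4∈{2}] r1c4's peers cover all but 2 ⇒ r1c4=2.
Step 9. [r2c3∈{4}] r2c3 has the single candidate 4 ⇒ r2c3=4.
Step 10. [r2c2∈{3}] r2c2 has the single candidate 3 ⇒ r2c2=3.

Answer: 4 1 3 2 / 2 3 4 1 / 1 4 2 3 / 3 2 1 4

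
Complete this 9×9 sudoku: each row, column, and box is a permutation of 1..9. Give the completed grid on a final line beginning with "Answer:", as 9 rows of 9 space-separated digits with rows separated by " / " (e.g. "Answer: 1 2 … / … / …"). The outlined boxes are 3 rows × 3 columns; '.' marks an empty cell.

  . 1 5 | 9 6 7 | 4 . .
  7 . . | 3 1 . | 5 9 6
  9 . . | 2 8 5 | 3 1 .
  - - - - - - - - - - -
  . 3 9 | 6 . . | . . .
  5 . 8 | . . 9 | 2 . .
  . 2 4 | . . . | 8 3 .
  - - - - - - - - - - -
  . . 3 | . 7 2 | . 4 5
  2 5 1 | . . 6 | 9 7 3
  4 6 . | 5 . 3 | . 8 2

Step 1. [r6c6∈{1}] r6c6's peers cover all but 1, so r6c6=1.
Step 2. [r4c7∈{1,7}] across col 7, 7 lands solely at r4c7, so r4c7=7.
Step 3. [r7c1∈{8}] nothing but 8 survives at r7c1 ⇒ r7c1=8.
Step 4. [r8c5∈{4}] only 4 remains possible at r8c5. So r8c5=4.
Step 5. [r5c4∈{4,7}] across col 4, 4 lands solely at r5c4 ⇒ r5c4=4.
Step 6. [r7c4∈{1}] r7c4 has the single candidate 1. So r7c4=1.
Step 7. [r3c2∈{4}] r3c2 has the single candidate 4 ⇒ r3c2=4.
Step 8. [r4c9∈{1,4}] 4 has one home in row 4: r4c9 ⇒ r4c9=4.
Step 9. [r4c8∈{5}] r4c8's peers cover all but 5, so r4c8=5.
Step 10. [r6c1∈{6}] r6c1 is down to just 6, so r6c1=6.
Step 11. [r5c5∈{3}] only 3 remains possible at r5c5. So r5c5=3.
Step 12. [r6c9∈{9}] r6c9 is down to just 9, so r6c9=9.
Step 13. [r8c4∈{8}] r8c4 is down to just 8, so r8c4=8.
Step 14. [r1c9∈{8}] r1c9 is down to just 8 ⇒ r1c9=8.
Step 15. [r1c8∈{2}] r1c8's peers cover all but 2 ⇒ r1c8=2.
Step 16. [r5c2∈{7}] only 7 remains possible at r5c2 ⇒ r5c2=7.
Step 17. [r2c6∈{4}] r2c6's peers cover all but 4. So r2c6=4.
Step 18. [r2c3∈{2}] nothing but 2 survives at r2c3. So r2c3=2.
Step 19. [r9c5∈{9}] r9c5 is down to just 9. So r9c5=9.
Step 20. [r3c3∈{6}] r3c3's peers cover all but 6. So r3c3=6.
Step 21. [r6c5∈{5}] r6c5 is down to just 5, so r6c5=5.
Step 22. [r3c9∈{7}] r3c9 has the single candidate 7 ⇒ r3c9=7.
Step 23. [r9c3∈{7}] r9c3 is down to just 7. So r9c3=7.
Step 24. [r7c7∈{6}] r7c7's peers cover all but 6. So r7c7=6.
Step 25. [r4c5∈{2}] r4c5's peers cover all but 2, so r4c5=2.
Step 26. [r4c6∈{8}] nothing but 8 survives at r4c6, so r4c6=8.
Step 27. [r5c8∈{6}] r5c8 is down to just 6 ⇒ r5c8=6.
Step 28. [r7c2∈{9}] r7c2 is down to just 9. So r7c2=9.
Step 29. [r2c2∈{8}] nothing but 8 survives at r2c2, so r2c2=8.
Step 30. [r1c1∈{3}] r1c1 is down to just 3. So r1c1=3.
Step 31. [r6c4∈{7}] only 7 remains possible at r6c4. So r6c4=7.
Step 32. [r4c1∈{1}] r4c1 has the single candidate 1. So r4c1=1.
Step 33. [r5c9∈{1}] r5c9's peers cover all but 1. So r5c9=1.
Step 34. [r9c7∈{1}] r9c7 has the single candidate 1, so r9c7=1.

Answer: 3 1 5 9 6 7 4 2 8 / 7 8 2 3 1 4 5 9 6 / 9 4 6 2 8 5 3 1 7 / 1 3 9 6 2 8 7 5 4 / 5 7 8 4 3 9 2 6 1 / 6 2 4 7 5 1 8 3 9 / 8 9 3 1 7 2 6 4 5 / 2 5 1 8 4 6 9 7 3 / 4 6 7 5 9 3 1 8 2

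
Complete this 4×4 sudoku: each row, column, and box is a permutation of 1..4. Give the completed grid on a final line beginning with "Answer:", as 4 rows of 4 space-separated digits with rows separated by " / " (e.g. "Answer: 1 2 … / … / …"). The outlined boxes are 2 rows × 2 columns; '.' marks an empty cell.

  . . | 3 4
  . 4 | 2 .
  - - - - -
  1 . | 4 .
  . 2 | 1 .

Step 1. [r3c2∈{3}] r3c2 has the single candidate 3. So r3c2=3.
Step 2. [r2c4∈{1}] r2c4 has the single candidate 1 ⇒ r2c4=1.
Step 3. [r3c4∈{2}] r3c4 has the single candidate 2, so r3c4=2.
Step 4. [r4c4∈{3}] r4c4's peers cover all but 3, so r4c4=3.
Step 5. [r4c1∈{4}] r4c1's peers cover all but 4, so r4c1=4.
Step 6. [r1c2∈{1}] nothing but 1 survives at r1c2 ⇒ r1c2=1.
Step 7. [r2c1∈{3}] r2c1 is down to just 3. So r2c1=3.
Step 8. [r1c1∈{2}] r1c1 has the single candidate 2, so r1c1=2.

Answer: 2 1 3 4 / 3 4 2 1 / 1 3 4 2 / 4 2 1 3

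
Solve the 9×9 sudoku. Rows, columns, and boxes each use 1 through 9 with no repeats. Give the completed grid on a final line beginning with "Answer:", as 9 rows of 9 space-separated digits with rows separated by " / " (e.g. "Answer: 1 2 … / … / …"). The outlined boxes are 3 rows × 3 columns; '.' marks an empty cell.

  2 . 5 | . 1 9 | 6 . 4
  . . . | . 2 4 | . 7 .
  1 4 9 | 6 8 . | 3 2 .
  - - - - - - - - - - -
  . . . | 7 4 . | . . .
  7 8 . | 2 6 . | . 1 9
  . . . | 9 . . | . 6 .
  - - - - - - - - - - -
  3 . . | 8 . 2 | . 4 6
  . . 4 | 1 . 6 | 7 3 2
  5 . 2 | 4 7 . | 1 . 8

Step 1. [r4c8∈{5,8}] in col 8, 5 fits only at r4c8 ⇒ r4c8=5.
Step 2. [r6c5∈{3,5}] in col 5, 3 fits only at r6c5 ⇒ r6c5=3.
Step 3. [r8c2∈{9}] r8c2 is down to just 9, so r8c2=9.
Step 4. [r6c3∈{1}] nothing but 1 survives at r6c3, so r6c3=1.
Step 5. [r2c4∈{3,5}] r2c4 is the only open cell in col 4 admitting 5 ⇒ r2c4=5.
Step 6. [r2c3∈{3,6,8}] col 3 places 8 nowhere but r2c3 ⇒ r2c3=8.
Step 7. [r4c3∈{3,6}] r4c3 is the only open cell in col 3 admitting 6, so r4c3=6.
Step 8. [r2c2∈{3,6}] 3 has one home in row 2: r2c2. So r2c2=3.
Step 9. [r4c2∈{2}] only 2 remains possible at r4c2. So r4c2=2.
Step 10. [r4c7∈{8}] nothing but 8 survives at r4c7, so r4c7=8.
Step 11. [r7c5∈{5,9}] in col 5, 9 fits only at r7c5, so r7c5=9.
Step 12. [r5c7∈{4}] only 4 remains possible at r5c7. So r5c7=4.
Step 13. [r7c2∈{1,7}] 1 has one home in row 7: r7c2, so r7c2=1.
Step 14. [r6c2∈{5}] r6c2 is down to just 5, so r6c2=5.
Step 15. [r8c1∈{8}] r8c1's peers cover all but 8, so r8c1=8.
Step 16. [r9c8∈{9}] r9c8 is down to just 9, so r9c8=9.
Step 17. [r2c7∈{9}] r2c7's peers cover all but 9, so r2c7=9.
Step 18. [r4c6∈{1}] r4c6 is down to just 1, so r4c6=1.
Step 19. [r3c9∈{5}] r3c9 is down to just 5. So r3c9=5.
Step 20. [r1c4∈{3}] r1c4 is down to just 3. So r1c4=3.
Step 21. [r7c7∈{5}] r7c7 has the single candidate 5 ⇒ r7c7=5.
Step 22. [r6c9∈{7}] r6c9 is down to just 7 ⇒ r6c9=7.
Step 23. [r6c1∈{4}] nothing but 4 survives at r6c1 ⇒ r6c1=4.
Step 24. [r3c6∈{7}] r3c6 has the single candidate 7. So r3c6=7.
Step 25. [r5c3∈{3}] nothing but 3 survives at r5c3, so r5c3=3.
Step 26. [r8c5∈{5}] r8c5's peers cover all but 5, so r8c5=5.
Step 27. [r7c3∈{7}] nothing but 7 survives at r7c3. So r7c3=7.
Step 28. [r5c6∈{5}] r5c6 has the single candidate 5 ⇒ r5c6=5.
Step 29. [r4c1∈{9}] nothing but 9 survives at r4c1. So r4c1=9.
Step 30. [r2c1∈{6}] nothing but 6 survives at r2c1, so r2c1=6.
Step 31. [r9c6∈{3}] r9c6 is down to just 3. So r9c6=3.
Step 32. [r1c2∈{7}] r1c2 has the single candidate 7 ⇒ r1c2=7.
Step 33. [r2c9∈{1}] only 1 remains possible at r2c9, so r2c9=1.
Step 34. [r6c6∈{8}] r6c6 has the single candidate 8, so r6c6=8.
Step 35. [r4c9∈{3}] r4c9's peers cover all but 3 ⇒ r4c9=3.
Step 36. [r9c2∈{6}] nothing but 6 survives at r9c2. So r9c2=6.
Step 37. [r6c7∈{2}] only 2 remains possible at r6c7. So r6c7=2.
Step 38. [r1c8∈{8}] r1c8's peers cover all but 8 ⇒ r1c8=8.

Answer: 2 7 5 3 1 9 6 8 4 / 6 3 8 5 2 4 9 7 1 / 1 4 9 6 8 7 3 2 5 / 9 2 6 7 4 1 8 5 3 / 7 8 3 2 6 5 4 1 9 / 4 5 1 9 3 8 2 6 7 / 3 1 7 8 9 2 5 4 6 / 8 9 4 1 5 6 7 3 2 / 5 6 2 4 7 3 1 9 8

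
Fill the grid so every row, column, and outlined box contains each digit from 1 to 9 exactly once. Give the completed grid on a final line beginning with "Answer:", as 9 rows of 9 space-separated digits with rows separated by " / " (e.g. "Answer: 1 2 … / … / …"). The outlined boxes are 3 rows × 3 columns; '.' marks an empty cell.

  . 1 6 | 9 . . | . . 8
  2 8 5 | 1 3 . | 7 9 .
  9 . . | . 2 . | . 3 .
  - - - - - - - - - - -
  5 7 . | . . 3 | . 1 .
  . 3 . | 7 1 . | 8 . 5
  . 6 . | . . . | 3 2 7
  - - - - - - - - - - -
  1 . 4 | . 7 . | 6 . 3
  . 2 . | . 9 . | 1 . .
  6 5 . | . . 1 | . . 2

Step 1. [r8c9∈{4}] nothing but 4 survives at r8c9, so r8c9=4.
Step 2. [r2c6∈{4,6}] row 2 places 4 nowhere but r2c6, so r2c6=4.
Step 3. [r1c5∈{5}] r1c5 is down to just 5. So r1c5=5.
Step 4. [r4c5∈{4,6,8}] col 5 places 6 nowhere but r4c5 ⇒ r4c5=6.
Step 5. [r1c8∈{4}] r1c8 is down to just 4. So r1c8=4.
Step 6. [r3c3∈{7}] r3c3 has the single candidate 7 ⇒ r3c3=7.
Step 7. [r8c1∈{3,7,8}] 7 has one home in col 1: r8c1. So r8c1=7.
Step 8. [r6c1∈{4,8}] r6c1 is the only open cell in col 1 admitting 8. So r6c1=8.
Step 9. [r9c5∈{4,8}] r9c5 is the only open cell in col 5 admitting 8 ⇒ r9c5=8.
Step 10. [r9c4∈{3,4}] r9c4 is the only open cell in row 9 admitting 4 ⇒ r9c4=4.
Step 11. [r6c4∈{5}] r6c4 has the single candidate 5 ⇒ r6c4=5.
Step 12. [r6c6∈{9}] r6c6 is down to just 9. So r6c6=9.
Step 13. [r5c3∈{2,9}] across row 5, 9 lands solely at r5c3. So r5c3=9.
Step 14. [r8c4∈{3,6}] r8c4 is the only open cell in col 4 admitting 3, so r8c4=3.
Step 15. [r3c4∈{6,8}] r3c4 is the only open cell in col 4 admitting 6. So r3c4=6.
Step 16. [r5c6∈{2}] nothing but 2 survives at r5c6. So r5c6=2.
Step 17. [r7c6∈{5}] r7c6's peers cover all but 5. So r7c6=5.
Step 18. [r8c8∈{5,8}] 5 has one home in row 8: r8c8. So r8c8=5.
Step 19. [r4c7∈{4,9}] 4 has one home in row 4: r4c7 ⇒ r4c7=4.
Step 20. [r7c4∈{2}] r7c4's peers cover all but 2, so r7c4=2.
Step 21. [r5c1∈{4}] r5c1 has the single candidate 4 ⇒ r5c1=4.
Step 22. [r4c3∈{2}] r4c3's peers cover all but 2, so r4c3=2.
Step 23. [r1c7∈{2}] r1c7's peers cover all but 2 ⇒ r1c7=2.
Step 24. [r1c6∈{7}] nothing but 7 survives at r1c6, so r1c6=7.
Step 25. [r8c6∈{6}] r8c6's peers cover all but 6. So r8c6=6.
Step 26. [r7c8∈{8}] r7c8 is down to just 8. So r7c8=8.
Step 27. [r1c1∈{3}] only 3 remains possible at r1c1, so r1c1=3.
Step 28. [r9c3∈{3}] r9c3 is down to just 3, so r9c3=3.
Step 29. [r6c5∈{4}] r6c5 has the single candidate 4, so r6c5=4.
Step 30. [r9c8∈{7}] nothing but 7 survives at r9c8, so r9c8=7.
Step 31. [r6c3∈{1}] r6c3 has the single candidate 1. So r6c3=1.
Step 32. [r4c4∈{8}] r4c4's peers cover all but 8 ⇒ r4c4=8.
Step 33. [r3c2∈{4}] only 4 remains possible at r3c2, so r3c2=4.
Step 34. [r3c6∈{8}] r3c6's peers cover all but 8, so r3c6=8.
Step 35. [r4c9∈{9}] only 9 remains possible at r4c9 ⇒ r4c9=9.
Step 36. [r2c9∈{6}] r2c9 is down to just 6 ⇒ r2c9=6.
Step 37. [r7c2∈{9}] r7c2's peers cover all but 9. So r7c2=9.
Step 38. [r9c7∈{9}] r9c7 has the single candidate 9 ⇒ r9c7=9.
Step 39. [r5c8∈{6}] nothing but 6 survives at r5c8, so r5c8=6.
Step 40. [r8c3∈{8}] nothing but 8 survives at r8c3 ⇒ r8c3=8.
Step 41. [r3c9∈{1}] nothing but 1 survives at r3c9. So r3c9=1.
Step 42. [r3c7∈{5}] r3c7's peers cover all but 5. So r3c7=5.

Answer: 3 1 6 9 5 7 2 4 8 / 2 8 5 1 3 4 7 9 6 / 9 4 7 6 2 8 5 3 1 / 5 7 2 8 6 3 4 1 9 / 4 3 9 7 1 2 8 6 5 / 8 6 1 5 4 9 3 2 7 / 1 9 4 2 7 5 6 8 3 / 7 2 8 3 9 6 1 5 4 / 6 5 3 4 8 1 9 7 2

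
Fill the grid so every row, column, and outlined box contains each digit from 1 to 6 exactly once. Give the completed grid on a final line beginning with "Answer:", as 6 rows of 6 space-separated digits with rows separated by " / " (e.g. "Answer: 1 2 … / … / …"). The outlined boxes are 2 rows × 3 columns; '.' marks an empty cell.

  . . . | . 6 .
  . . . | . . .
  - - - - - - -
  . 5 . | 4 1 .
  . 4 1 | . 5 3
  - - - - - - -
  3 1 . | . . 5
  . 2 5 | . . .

Step 1. [r1c2∈{3}] r1c2 is down to just 3, so r1c2=3.
Step 2. [r3c3∈{2,3,6}] r3c3 is the only open cell in row 3 admitting 3. So r3c3=3.
Step 3. [r2c2∈{6}] nothing but 6 survives at r2c2. So r2c2=6.
Step 4. [r5c3∈{4,6}] r5c3 is the only open cell in col 3 admitting 6, so r5c3=6.
Step 5. [r6c1∈{4}] r6c1 is down to just 4 ⇒ r6c1=4.
Step 6. [r5c4∈{2}] r5c4 is down to just 2. So r5c4=2.
Step 7. [r2c5∈{2,3,4}] col 5 places 2 nowhere but r2c5, so r2c5=2.
Step 8. [r2c4∈{1,3,5}] r2c4 is the only open cell in row 2 admitting 3. So r2c4=3.
Step 9. [r4c1∈{2,6}] 2 has one home in row 4: r4c1 ⇒ r4c1=2.
Step 10. [r1c4∈{1,5}] across col 4, 5 lands solely at r1c4. So r1c4=5.
Step 11. [r4c4∈{6}] only 6 remains possible at r4c4. So r4c4=6.
Step 12. [r2c3∈{4}] nothing but 4 survives at r2c3 ⇒ r2c3=4.
Step 13. [r2c6∈{1}] only 1 remains possible at r2c6, so r2c6=1.
Step 14. [r1c6∈{4}] r1c6's peers cover all but 4. So r1c6=4.
Step 15. [r1c3∈{2}] only 2 remains possible at r1c3, so r1c3=2.
Step 16. [r3c1∈{6}] r3c1 has the single candidate 6, so r3c1=6.
Step 17. [r6c5∈{3}] r6c5 has the single candidate 3 ⇒ r6c5=3.
Step 18. [r2c1∈{5}] only 5 remains possible at r2c1, so r2c1=5.
Step 19. [r1c1∈{1}] r1c1's peers cover all but 1. So r1c1=1.
Step 20. [r5c5∈{4}] nothing but 4 survives at r5c5 ⇒ r5c5=4.
Step 21. [r6c4∈{1}] r6c4 has the single candidate 1, so r6c4=1.
Step 22. [r3c6∈{2}] nothing but 2 survives at r3c6, so r3c6=2.
Step 23. [r6c6∈{6}] r6c6 has the single candidate 6. So r6c6=6.

Answer: 1 3 2 5 6 4 / 5 6 4 3 2 1 / 6 5 3 4 1 2 / 2 4 1 6 5 3 / 3 1 6 2 4 5 / 4 2 5 1 3 6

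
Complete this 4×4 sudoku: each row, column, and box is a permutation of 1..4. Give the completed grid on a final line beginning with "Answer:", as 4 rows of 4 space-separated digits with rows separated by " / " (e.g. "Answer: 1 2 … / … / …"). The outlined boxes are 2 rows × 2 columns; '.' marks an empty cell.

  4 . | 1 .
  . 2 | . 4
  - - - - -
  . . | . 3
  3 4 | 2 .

Step 1. [r3c1∈{1,2}] in row 3, 2 fits only at r3c1 ⇒ r3c1=2.
Step 2. [r3c2∈{1}] r3c2's peers cover all but 1. So r3c2=1.
Step 3. [r4c4∈{1}] only 1 remains possible at r4c4. So r4c4=1.
Step 4. [r2c1∈{1}] r2c1 is down to just 1, so r2c1=1.
Step 5. [r2c3∈{3}] only 3 remains possible at r2c3 ⇒ r2c3=3.
Step 6. [r3c3∈{4}] only 4 remains possible at r3c3, so r3c3=4.
Step 7. [r1c2∈{3}] r1c2 has the single candidate 3, so r1c2=3.
Step 8. [r1c4∈{2}] nothing but 2 survives at r1c4, so r1c4=2.

Answer: 4 3 1 2 / 1 2 3 4 / 2 1 4 3 / 3 4 2 1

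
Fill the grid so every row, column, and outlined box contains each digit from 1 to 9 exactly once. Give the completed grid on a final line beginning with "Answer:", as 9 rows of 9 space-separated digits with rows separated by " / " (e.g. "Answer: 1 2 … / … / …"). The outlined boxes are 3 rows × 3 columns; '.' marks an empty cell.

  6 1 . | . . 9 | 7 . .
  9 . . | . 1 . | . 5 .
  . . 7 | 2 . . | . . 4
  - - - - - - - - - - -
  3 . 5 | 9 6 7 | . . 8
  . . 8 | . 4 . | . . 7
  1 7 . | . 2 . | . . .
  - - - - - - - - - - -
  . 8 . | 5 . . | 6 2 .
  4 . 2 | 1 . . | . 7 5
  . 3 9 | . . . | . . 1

Step 1. [r5c4∈{3}] nothing but 3 survives at r5c4, so r5c4=3.
Step 2. [r2c2∈{2,4}] across box 1, 2 lands solely at r2c2. So r2c2=2.
Step 3. [r3c1∈{5,8}] r3c1 is the only open cell in col 1 admitting 8, so r3c1=8.
Step 4. [r2c4∈{4,6,7,8}] r2c4 is the only open cell in row 2 admitting 7 ⇒ r2c4=7.
Step 5. [r7c6∈{3,4}] row 7 places 4 nowhere but r7c6. So r7c6=4.
Step 6. [r6c3∈{4,6}] in col 3, 6 fits only at r6c3. So r6c3=6.
Step 7. [r1c5∈{3,5,8}] row 1 places 5 nowhere but r1c5. So r1c5=5.
Step 8. [r3c5∈{3}] nothing but 3 survives at r3c5 ⇒ r3c5=3.
Step 9. [r7c9∈{3,9}] row 7 places 3 nowhere but r7c9, so r7c9=3.
Step 10. [r8c7∈{8,9}] 9 has one home in box 9: r8c7. So r8c7=9.
Step 11. [r3c8∈{1,6,9}] in row 3, 9 fits only at r3c8, so r3c8=9.
Step 12. [r8c5∈{8}] r8c5's peers cover all but 8. So r8c5=8.
Step 13. [r5c6∈{1,5}] r5c6 is the only open cell in col 6 admitting 1 ⇒ r5c6=1.
Step 14. [r4c7∈{1,2,4}] row 4 places 2 nowhere but r4c7. So r4c7=2.
Step 15. [r3c6∈{6}] r3c6 has the single candidate 6, so r3c6=6.
Step 16. [r2c6∈{8}] nothing but 8 survives at r2c6 ⇒ r2c6=8.
Step 17. [r2c7∈{3}] r2c7 is down to just 3, so r2c7=3.
Step 18. [r7c1∈{7}] r7c1's peers cover all but 7 ⇒ r7c1=7.
Step 19. [r9c7∈{4,8}] across col 7, 8 lands solely at r9c7. So r9c7=8.
Step 20. [r6c7∈{4,5}] 4 has one home in col 7: r6c7 ⇒ r6c7=4.
Step 21. [r2c3∈{4}] r2c3's peers cover all but 4. So r2c3=4.
Step 22. [r3c2∈{5}] r3c2's peers cover all but 5. So r3c2=5.
Step 23. [r9c8∈{4}] r9c8 is down to just 4, so r9c8=4.
Step 24. [r6c9∈{9}] r6c9 has the single candidate 9. So r6c9=9.
Step 25. [r6c4∈{8}] nothing but 8 survives at r6c4, so r6c4=8.
Step 26. [r9c5∈{7}] only 7 remains possible at r9c5 ⇒ r9c5=7.
Step 27. [r1c3∈{3}] r1c3's peers cover all but 3, so r1c3=3.
Step 28. [r8c6∈{3}] r8c6 is down to just 3, so r8c6=3.
Step 29. [r9c1∈{5}] r9c1 is down to just 5. So r9c1=5.
Step 30. [r4c8∈{1}] r4c8 is down to just 1 ⇒ r4c8=1.
Step 31. [r8c2∈{6}] r8c2's peers cover all but 6. So r8c2=6.
Step 32. [r7c5∈{9}] nothing but 9 survives at r7c5, so r7c5=9.
Step 33. [r6c8∈{3}] r6c8 has the single candidate 3 ⇒ r6c8=3.
Step 34. [r2c9∈{6}] r2c9's peers cover all but 6. So r2c9=6.
Step 35. [r4c2∈{4}] only 4 remains possible at r4c2, so r4c2=4.
Step 36. [r1c4∈{4}] r1c4 is down to just 4 ⇒ r1c4=4.
Step 37. [r9c6∈{2}] r9c6 is down to just 2, so r9c6=2.
Step 38. [r1c8∈{8}] r1c8's peers cover all but 8. So r1c8=8.
Step 39. [r5c7∈{5}] r5c7 is down to just 5 ⇒ r5c7=5.
Step 40. [r3c7∈{1}] r3c7 has the single candidate 1. So r3c7=1.
Step 41. [r6c6∈{5}] r6c6 has the single candidate 5, so r6c6=5.
Step 42. [r5c8∈{6}] r5c8 is down to just 6 ⇒ r5c8=6.
Step 43. [r1c9∈{2}] r1c9 has the single candidate 2, so r1c9=2.
Step 44. [r5c2∈{9}] r5c2 has the single candidate 9, so r5c2=9.
Step 45. [r7c3∈{1}] nothing but 1 survives at r7c3, so r7c3=1.
Step 46. [r9c4∈{6}] only 6 remains possible at r9c4 ⇒ r9c4=6.
Step 47. [r5c1∈{2}] nothing but 2 survives at r5c1 ⇒ r5c1=2.

Answer: 6 1 3 4 5 9 7 8 2 / 9 2 4 7 1 8 3 5 6 / 8 5 7 2 3 6 1 9 4 / 3 4 5 9 6 7 2 1 8 / 2 9 8 3 4 1 5 6 7 / 1 7 6 8 2 5 4 3 9 / 7 8 1 5 9 4 6 2 3 / 4 6 2 1 8 3 9 7 5 / 5 3 9 6 7 2 8 4 1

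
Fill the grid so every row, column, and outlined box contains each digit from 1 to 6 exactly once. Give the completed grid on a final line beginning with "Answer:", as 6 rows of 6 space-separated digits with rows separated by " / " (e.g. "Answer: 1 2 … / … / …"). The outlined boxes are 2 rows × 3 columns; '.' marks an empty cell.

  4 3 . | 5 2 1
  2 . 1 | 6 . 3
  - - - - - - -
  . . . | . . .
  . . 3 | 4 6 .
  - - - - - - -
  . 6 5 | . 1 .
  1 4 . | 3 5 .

Step 1. [r4c1∈{5}] r4c1 has the single candidate 5 ⇒ r4c1=5.
Step 2. [r4c6∈{2}] r4c6 has the single candidate 2 ⇒ r4c6=2.
Step 3. [r3c3∈{2,4,6}] r3c3 is the only open cell in row 3 admitting 4, so r3c3=4.
Step 4. [r4c2∈{1}] r4c2 has the single candidate 1 ⇒ r4c2=1.
Step 5. [r3c4∈{1}] r3c4 is down to just 1. So r3c4=1.
Step 6. [r6c3∈{2}] nothing but 2 survives at r6c3. So r6c3=2.
Step 7. [r3c1∈{6}] r3c1's peers cover all but 6 ⇒ r3c1=6.
Step 8. [r5c6∈{4}] r5c6's peers cover all but 4 ⇒ r5c6=4.
Step 9. [r3c2∈{2}] r3c2 is down to just 2, so r3c2=2.
Step 10. [r6c6∈{6}] nothing but 6 survives at r6c6 ⇒ r6c6=6.
Step 11. [r5c1∈{3}] nothing but 3 survives at r5c1. So r5c1=3.
Step 12. [r3c5∈{3}] only 3 remains possible at r3c5. So r3c5=3.
Step 13. [r2c5∈{4}] r2c5 is down to just 4. So r2c5=4.
Step 14. [r3c6∈{5}] nothing but 5 survives at r3c6, so r3c6=5.
Step 15. [r1c3∈{6}] r1c3 is down to just 6, so r1c3=6.
Step 16. [r2c2∈{5}] r2c2 is down to just 5 ⇒ r2c2=5.
Step 17. [r5c4∈{2}] r5c4 has the single candidate 2, so r5c4=2.

Answer: 4 3 6 5 2 1 / 2 5 1 6 4 3 / 6 2 4 1 3 5 / 5 1 3 4 6 2 / 3 6 5 2 1 4 / 1 4 2 3 5 6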